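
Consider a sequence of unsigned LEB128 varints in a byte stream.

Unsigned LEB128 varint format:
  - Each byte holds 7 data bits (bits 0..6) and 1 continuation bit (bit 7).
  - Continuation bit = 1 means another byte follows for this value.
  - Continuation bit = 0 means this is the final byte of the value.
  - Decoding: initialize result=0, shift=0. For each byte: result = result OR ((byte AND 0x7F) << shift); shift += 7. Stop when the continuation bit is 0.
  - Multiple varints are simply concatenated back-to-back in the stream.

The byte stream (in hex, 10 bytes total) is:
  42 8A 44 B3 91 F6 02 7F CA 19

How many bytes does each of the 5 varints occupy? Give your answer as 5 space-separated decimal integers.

Answer: 1 2 4 1 2

Derivation:
  byte[0]=0x42 cont=0 payload=0x42=66: acc |= 66<<0 -> acc=66 shift=7 [end]
Varint 1: bytes[0:1] = 42 -> value 66 (1 byte(s))
  byte[1]=0x8A cont=1 payload=0x0A=10: acc |= 10<<0 -> acc=10 shift=7
  byte[2]=0x44 cont=0 payload=0x44=68: acc |= 68<<7 -> acc=8714 shift=14 [end]
Varint 2: bytes[1:3] = 8A 44 -> value 8714 (2 byte(s))
  byte[3]=0xB3 cont=1 payload=0x33=51: acc |= 51<<0 -> acc=51 shift=7
  byte[4]=0x91 cont=1 payload=0x11=17: acc |= 17<<7 -> acc=2227 shift=14
  byte[5]=0xF6 cont=1 payload=0x76=118: acc |= 118<<14 -> acc=1935539 shift=21
  byte[6]=0x02 cont=0 payload=0x02=2: acc |= 2<<21 -> acc=6129843 shift=28 [end]
Varint 3: bytes[3:7] = B3 91 F6 02 -> value 6129843 (4 byte(s))
  byte[7]=0x7F cont=0 payload=0x7F=127: acc |= 127<<0 -> acc=127 shift=7 [end]
Varint 4: bytes[7:8] = 7F -> value 127 (1 byte(s))
  byte[8]=0xCA cont=1 payload=0x4A=74: acc |= 74<<0 -> acc=74 shift=7
  byte[9]=0x19 cont=0 payload=0x19=25: acc |= 25<<7 -> acc=3274 shift=14 [end]
Varint 5: bytes[8:10] = CA 19 -> value 3274 (2 byte(s))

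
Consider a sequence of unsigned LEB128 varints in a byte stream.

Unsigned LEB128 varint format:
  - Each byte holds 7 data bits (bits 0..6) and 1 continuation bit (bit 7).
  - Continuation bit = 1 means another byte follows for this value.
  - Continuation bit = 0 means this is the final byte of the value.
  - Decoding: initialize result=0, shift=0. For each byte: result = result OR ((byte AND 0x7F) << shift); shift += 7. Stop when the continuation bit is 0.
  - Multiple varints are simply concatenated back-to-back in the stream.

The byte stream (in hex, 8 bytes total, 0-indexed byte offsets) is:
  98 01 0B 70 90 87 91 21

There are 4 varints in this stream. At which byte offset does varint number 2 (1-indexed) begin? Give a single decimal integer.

Answer: 2

Derivation:
  byte[0]=0x98 cont=1 payload=0x18=24: acc |= 24<<0 -> acc=24 shift=7
  byte[1]=0x01 cont=0 payload=0x01=1: acc |= 1<<7 -> acc=152 shift=14 [end]
Varint 1: bytes[0:2] = 98 01 -> value 152 (2 byte(s))
  byte[2]=0x0B cont=0 payload=0x0B=11: acc |= 11<<0 -> acc=11 shift=7 [end]
Varint 2: bytes[2:3] = 0B -> value 11 (1 byte(s))
  byte[3]=0x70 cont=0 payload=0x70=112: acc |= 112<<0 -> acc=112 shift=7 [end]
Varint 3: bytes[3:4] = 70 -> value 112 (1 byte(s))
  byte[4]=0x90 cont=1 payload=0x10=16: acc |= 16<<0 -> acc=16 shift=7
  byte[5]=0x87 cont=1 payload=0x07=7: acc |= 7<<7 -> acc=912 shift=14
  byte[6]=0x91 cont=1 payload=0x11=17: acc |= 17<<14 -> acc=279440 shift=21
  byte[7]=0x21 cont=0 payload=0x21=33: acc |= 33<<21 -> acc=69485456 shift=28 [end]
Varint 4: bytes[4:8] = 90 87 91 21 -> value 69485456 (4 byte(s))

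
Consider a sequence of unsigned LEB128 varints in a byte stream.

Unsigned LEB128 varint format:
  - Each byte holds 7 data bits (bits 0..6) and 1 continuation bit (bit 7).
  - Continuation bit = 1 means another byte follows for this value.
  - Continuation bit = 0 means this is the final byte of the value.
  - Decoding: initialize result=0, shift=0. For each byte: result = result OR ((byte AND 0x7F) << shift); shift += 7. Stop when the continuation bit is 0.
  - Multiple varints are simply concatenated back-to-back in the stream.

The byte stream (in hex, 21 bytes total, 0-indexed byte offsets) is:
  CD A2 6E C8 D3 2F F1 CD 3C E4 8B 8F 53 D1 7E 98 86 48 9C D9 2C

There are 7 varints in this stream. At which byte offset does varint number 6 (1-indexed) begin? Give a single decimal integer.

Answer: 15

Derivation:
  byte[0]=0xCD cont=1 payload=0x4D=77: acc |= 77<<0 -> acc=77 shift=7
  byte[1]=0xA2 cont=1 payload=0x22=34: acc |= 34<<7 -> acc=4429 shift=14
  byte[2]=0x6E cont=0 payload=0x6E=110: acc |= 110<<14 -> acc=1806669 shift=21 [end]
Varint 1: bytes[0:3] = CD A2 6E -> value 1806669 (3 byte(s))
  byte[3]=0xC8 cont=1 payload=0x48=72: acc |= 72<<0 -> acc=72 shift=7
  byte[4]=0xD3 cont=1 payload=0x53=83: acc |= 83<<7 -> acc=10696 shift=14
  byte[5]=0x2F cont=0 payload=0x2F=47: acc |= 47<<14 -> acc=780744 shift=21 [end]
Varint 2: bytes[3:6] = C8 D3 2F -> value 780744 (3 byte(s))
  byte[6]=0xF1 cont=1 payload=0x71=113: acc |= 113<<0 -> acc=113 shift=7
  byte[7]=0xCD cont=1 payload=0x4D=77: acc |= 77<<7 -> acc=9969 shift=14
  byte[8]=0x3C cont=0 payload=0x3C=60: acc |= 60<<14 -> acc=993009 shift=21 [end]
Varint 3: bytes[6:9] = F1 CD 3C -> value 993009 (3 byte(s))
  byte[9]=0xE4 cont=1 payload=0x64=100: acc |= 100<<0 -> acc=100 shift=7
  byte[10]=0x8B cont=1 payload=0x0B=11: acc |= 11<<7 -> acc=1508 shift=14
  byte[11]=0x8F cont=1 payload=0x0F=15: acc |= 15<<14 -> acc=247268 shift=21
  byte[12]=0x53 cont=0 payload=0x53=83: acc |= 83<<21 -> acc=174310884 shift=28 [end]
Varint 4: bytes[9:13] = E4 8B 8F 53 -> value 174310884 (4 byte(s))
  byte[13]=0xD1 cont=1 payload=0x51=81: acc |= 81<<0 -> acc=81 shift=7
  byte[14]=0x7E cont=0 payload=0x7E=126: acc |= 126<<7 -> acc=16209 shift=14 [end]
Varint 5: bytes[13:15] = D1 7E -> value 16209 (2 byte(s))
  byte[15]=0x98 cont=1 payload=0x18=24: acc |= 24<<0 -> acc=24 shift=7
  byte[16]=0x86 cont=1 payload=0x06=6: acc |= 6<<7 -> acc=792 shift=14
  byte[17]=0x48 cont=0 payload=0x48=72: acc |= 72<<14 -> acc=1180440 shift=21 [end]
Varint 6: bytes[15:18] = 98 86 48 -> value 1180440 (3 byte(s))
  byte[18]=0x9C cont=1 payload=0x1C=28: acc |= 28<<0 -> acc=28 shift=7
  byte[19]=0xD9 cont=1 payload=0x59=89: acc |= 89<<7 -> acc=11420 shift=14
  byte[20]=0x2C cont=0 payload=0x2C=44: acc |= 44<<14 -> acc=732316 shift=21 [end]
Varint 7: bytes[18:21] = 9C D9 2C -> value 732316 (3 byte(s))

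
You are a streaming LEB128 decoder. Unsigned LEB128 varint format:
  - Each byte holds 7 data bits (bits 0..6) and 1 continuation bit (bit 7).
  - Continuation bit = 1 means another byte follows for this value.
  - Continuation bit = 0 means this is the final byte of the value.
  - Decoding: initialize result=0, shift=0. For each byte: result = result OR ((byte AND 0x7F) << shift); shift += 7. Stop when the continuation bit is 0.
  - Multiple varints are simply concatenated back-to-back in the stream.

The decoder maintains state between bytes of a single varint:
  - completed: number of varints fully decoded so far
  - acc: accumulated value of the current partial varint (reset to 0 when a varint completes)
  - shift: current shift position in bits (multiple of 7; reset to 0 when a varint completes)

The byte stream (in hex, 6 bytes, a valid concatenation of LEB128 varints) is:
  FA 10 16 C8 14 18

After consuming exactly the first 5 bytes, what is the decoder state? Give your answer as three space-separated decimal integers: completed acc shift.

Answer: 3 0 0

Derivation:
byte[0]=0xFA cont=1 payload=0x7A: acc |= 122<<0 -> completed=0 acc=122 shift=7
byte[1]=0x10 cont=0 payload=0x10: varint #1 complete (value=2170); reset -> completed=1 acc=0 shift=0
byte[2]=0x16 cont=0 payload=0x16: varint #2 complete (value=22); reset -> completed=2 acc=0 shift=0
byte[3]=0xC8 cont=1 payload=0x48: acc |= 72<<0 -> completed=2 acc=72 shift=7
byte[4]=0x14 cont=0 payload=0x14: varint #3 complete (value=2632); reset -> completed=3 acc=0 shift=0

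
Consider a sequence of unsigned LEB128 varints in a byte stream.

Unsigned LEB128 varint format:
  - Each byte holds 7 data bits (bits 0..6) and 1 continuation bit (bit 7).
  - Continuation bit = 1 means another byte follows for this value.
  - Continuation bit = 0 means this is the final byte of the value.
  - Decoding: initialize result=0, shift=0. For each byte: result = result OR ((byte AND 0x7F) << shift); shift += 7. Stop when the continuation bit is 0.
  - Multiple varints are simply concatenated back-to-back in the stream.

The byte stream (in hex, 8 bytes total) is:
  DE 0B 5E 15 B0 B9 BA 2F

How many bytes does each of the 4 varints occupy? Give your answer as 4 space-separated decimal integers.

  byte[0]=0xDE cont=1 payload=0x5E=94: acc |= 94<<0 -> acc=94 shift=7
  byte[1]=0x0B cont=0 payload=0x0B=11: acc |= 11<<7 -> acc=1502 shift=14 [end]
Varint 1: bytes[0:2] = DE 0B -> value 1502 (2 byte(s))
  byte[2]=0x5E cont=0 payload=0x5E=94: acc |= 94<<0 -> acc=94 shift=7 [end]
Varint 2: bytes[2:3] = 5E -> value 94 (1 byte(s))
  byte[3]=0x15 cont=0 payload=0x15=21: acc |= 21<<0 -> acc=21 shift=7 [end]
Varint 3: bytes[3:4] = 15 -> value 21 (1 byte(s))
  byte[4]=0xB0 cont=1 payload=0x30=48: acc |= 48<<0 -> acc=48 shift=7
  byte[5]=0xB9 cont=1 payload=0x39=57: acc |= 57<<7 -> acc=7344 shift=14
  byte[6]=0xBA cont=1 payload=0x3A=58: acc |= 58<<14 -> acc=957616 shift=21
  byte[7]=0x2F cont=0 payload=0x2F=47: acc |= 47<<21 -> acc=99523760 shift=28 [end]
Varint 4: bytes[4:8] = B0 B9 BA 2F -> value 99523760 (4 byte(s))

Answer: 2 1 1 4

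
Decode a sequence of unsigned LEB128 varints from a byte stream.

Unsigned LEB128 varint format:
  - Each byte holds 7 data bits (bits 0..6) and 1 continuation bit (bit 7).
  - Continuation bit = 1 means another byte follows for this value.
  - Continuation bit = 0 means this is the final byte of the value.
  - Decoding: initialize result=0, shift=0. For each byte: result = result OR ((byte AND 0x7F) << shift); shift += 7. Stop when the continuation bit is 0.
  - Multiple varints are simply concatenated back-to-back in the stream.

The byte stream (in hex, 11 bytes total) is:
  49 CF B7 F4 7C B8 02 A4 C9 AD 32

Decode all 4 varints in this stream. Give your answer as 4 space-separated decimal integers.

  byte[0]=0x49 cont=0 payload=0x49=73: acc |= 73<<0 -> acc=73 shift=7 [end]
Varint 1: bytes[0:1] = 49 -> value 73 (1 byte(s))
  byte[1]=0xCF cont=1 payload=0x4F=79: acc |= 79<<0 -> acc=79 shift=7
  byte[2]=0xB7 cont=1 payload=0x37=55: acc |= 55<<7 -> acc=7119 shift=14
  byte[3]=0xF4 cont=1 payload=0x74=116: acc |= 116<<14 -> acc=1907663 shift=21
  byte[4]=0x7C cont=0 payload=0x7C=124: acc |= 124<<21 -> acc=261954511 shift=28 [end]
Varint 2: bytes[1:5] = CF B7 F4 7C -> value 261954511 (4 byte(s))
  byte[5]=0xB8 cont=1 payload=0x38=56: acc |= 56<<0 -> acc=56 shift=7
  byte[6]=0x02 cont=0 payload=0x02=2: acc |= 2<<7 -> acc=312 shift=14 [end]
Varint 3: bytes[5:7] = B8 02 -> value 312 (2 byte(s))
  byte[7]=0xA4 cont=1 payload=0x24=36: acc |= 36<<0 -> acc=36 shift=7
  byte[8]=0xC9 cont=1 payload=0x49=73: acc |= 73<<7 -> acc=9380 shift=14
  byte[9]=0xAD cont=1 payload=0x2D=45: acc |= 45<<14 -> acc=746660 shift=21
  byte[10]=0x32 cont=0 payload=0x32=50: acc |= 50<<21 -> acc=105604260 shift=28 [end]
Varint 4: bytes[7:11] = A4 C9 AD 32 -> value 105604260 (4 byte(s))

Answer: 73 261954511 312 105604260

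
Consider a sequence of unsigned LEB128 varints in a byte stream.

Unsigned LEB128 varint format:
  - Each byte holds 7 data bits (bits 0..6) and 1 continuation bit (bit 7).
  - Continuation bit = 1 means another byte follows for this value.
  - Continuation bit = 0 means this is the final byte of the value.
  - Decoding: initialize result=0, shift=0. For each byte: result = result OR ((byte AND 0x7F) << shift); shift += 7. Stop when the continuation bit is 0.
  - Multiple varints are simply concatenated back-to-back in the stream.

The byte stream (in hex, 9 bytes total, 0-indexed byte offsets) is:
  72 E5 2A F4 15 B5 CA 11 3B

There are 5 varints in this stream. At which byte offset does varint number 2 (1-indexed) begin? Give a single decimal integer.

Answer: 1

Derivation:
  byte[0]=0x72 cont=0 payload=0x72=114: acc |= 114<<0 -> acc=114 shift=7 [end]
Varint 1: bytes[0:1] = 72 -> value 114 (1 byte(s))
  byte[1]=0xE5 cont=1 payload=0x65=101: acc |= 101<<0 -> acc=101 shift=7
  byte[2]=0x2A cont=0 payload=0x2A=42: acc |= 42<<7 -> acc=5477 shift=14 [end]
Varint 2: bytes[1:3] = E5 2A -> value 5477 (2 byte(s))
  byte[3]=0xF4 cont=1 payload=0x74=116: acc |= 116<<0 -> acc=116 shift=7
  byte[4]=0x15 cont=0 payload=0x15=21: acc |= 21<<7 -> acc=2804 shift=14 [end]
Varint 3: bytes[3:5] = F4 15 -> value 2804 (2 byte(s))
  byte[5]=0xB5 cont=1 payload=0x35=53: acc |= 53<<0 -> acc=53 shift=7
  byte[6]=0xCA cont=1 payload=0x4A=74: acc |= 74<<7 -> acc=9525 shift=14
  byte[7]=0x11 cont=0 payload=0x11=17: acc |= 17<<14 -> acc=288053 shift=21 [end]
Varint 4: bytes[5:8] = B5 CA 11 -> value 288053 (3 byte(s))
  byte[8]=0x3B cont=0 payload=0x3B=59: acc |= 59<<0 -> acc=59 shift=7 [end]
Varint 5: bytes[8:9] = 3B -> value 59 (1 byte(s))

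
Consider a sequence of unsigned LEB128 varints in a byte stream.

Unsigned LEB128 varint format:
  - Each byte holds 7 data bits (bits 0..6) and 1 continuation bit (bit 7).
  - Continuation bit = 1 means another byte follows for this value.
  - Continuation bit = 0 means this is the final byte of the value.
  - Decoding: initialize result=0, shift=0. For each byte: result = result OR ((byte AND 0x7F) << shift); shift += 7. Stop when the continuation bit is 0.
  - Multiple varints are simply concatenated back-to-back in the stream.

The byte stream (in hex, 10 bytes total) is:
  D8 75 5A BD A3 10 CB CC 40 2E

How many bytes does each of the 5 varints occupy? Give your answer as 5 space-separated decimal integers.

  byte[0]=0xD8 cont=1 payload=0x58=88: acc |= 88<<0 -> acc=88 shift=7
  byte[1]=0x75 cont=0 payload=0x75=117: acc |= 117<<7 -> acc=15064 shift=14 [end]
Varint 1: bytes[0:2] = D8 75 -> value 15064 (2 byte(s))
  byte[2]=0x5A cont=0 payload=0x5A=90: acc |= 90<<0 -> acc=90 shift=7 [end]
Varint 2: bytes[2:3] = 5A -> value 90 (1 byte(s))
  byte[3]=0xBD cont=1 payload=0x3D=61: acc |= 61<<0 -> acc=61 shift=7
  byte[4]=0xA3 cont=1 payload=0x23=35: acc |= 35<<7 -> acc=4541 shift=14
  byte[5]=0x10 cont=0 payload=0x10=16: acc |= 16<<14 -> acc=266685 shift=21 [end]
Varint 3: bytes[3:6] = BD A3 10 -> value 266685 (3 byte(s))
  byte[6]=0xCB cont=1 payload=0x4B=75: acc |= 75<<0 -> acc=75 shift=7
  byte[7]=0xCC cont=1 payload=0x4C=76: acc |= 76<<7 -> acc=9803 shift=14
  byte[8]=0x40 cont=0 payload=0x40=64: acc |= 64<<14 -> acc=1058379 shift=21 [end]
Varint 4: bytes[6:9] = CB CC 40 -> value 1058379 (3 byte(s))
  byte[9]=0x2E cont=0 payload=0x2E=46: acc |= 46<<0 -> acc=46 shift=7 [end]
Varint 5: bytes[9:10] = 2E -> value 46 (1 byte(s))

Answer: 2 1 3 3 1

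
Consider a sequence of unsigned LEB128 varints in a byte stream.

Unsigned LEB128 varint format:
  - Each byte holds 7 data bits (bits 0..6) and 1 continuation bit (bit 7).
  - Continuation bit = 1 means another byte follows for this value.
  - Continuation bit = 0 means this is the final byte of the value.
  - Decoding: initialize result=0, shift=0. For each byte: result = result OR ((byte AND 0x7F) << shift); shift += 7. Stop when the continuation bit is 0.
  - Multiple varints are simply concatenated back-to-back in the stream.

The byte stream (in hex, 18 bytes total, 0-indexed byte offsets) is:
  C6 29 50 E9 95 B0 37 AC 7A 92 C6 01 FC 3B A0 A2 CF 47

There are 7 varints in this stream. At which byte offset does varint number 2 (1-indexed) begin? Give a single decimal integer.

Answer: 2

Derivation:
  byte[0]=0xC6 cont=1 payload=0x46=70: acc |= 70<<0 -> acc=70 shift=7
  byte[1]=0x29 cont=0 payload=0x29=41: acc |= 41<<7 -> acc=5318 shift=14 [end]
Varint 1: bytes[0:2] = C6 29 -> value 5318 (2 byte(s))
  byte[2]=0x50 cont=0 payload=0x50=80: acc |= 80<<0 -> acc=80 shift=7 [end]
Varint 2: bytes[2:3] = 50 -> value 80 (1 byte(s))
  byte[3]=0xE9 cont=1 payload=0x69=105: acc |= 105<<0 -> acc=105 shift=7
  byte[4]=0x95 cont=1 payload=0x15=21: acc |= 21<<7 -> acc=2793 shift=14
  byte[5]=0xB0 cont=1 payload=0x30=48: acc |= 48<<14 -> acc=789225 shift=21
  byte[6]=0x37 cont=0 payload=0x37=55: acc |= 55<<21 -> acc=116132585 shift=28 [end]
Varint 3: bytes[3:7] = E9 95 B0 37 -> value 116132585 (4 byte(s))
  byte[7]=0xAC cont=1 payload=0x2C=44: acc |= 44<<0 -> acc=44 shift=7
  byte[8]=0x7A cont=0 payload=0x7A=122: acc |= 122<<7 -> acc=15660 shift=14 [end]
Varint 4: bytes[7:9] = AC 7A -> value 15660 (2 byte(s))
  byte[9]=0x92 cont=1 payload=0x12=18: acc |= 18<<0 -> acc=18 shift=7
  byte[10]=0xC6 cont=1 payload=0x46=70: acc |= 70<<7 -> acc=8978 shift=14
  byte[11]=0x01 cont=0 payload=0x01=1: acc |= 1<<14 -> acc=25362 shift=21 [end]
Varint 5: bytes[9:12] = 92 C6 01 -> value 25362 (3 byte(s))
  byte[12]=0xFC cont=1 payload=0x7C=124: acc |= 124<<0 -> acc=124 shift=7
  byte[13]=0x3B cont=0 payload=0x3B=59: acc |= 59<<7 -> acc=7676 shift=14 [end]
Varint 6: bytes[12:14] = FC 3B -> value 7676 (2 byte(s))
  byte[14]=0xA0 cont=1 payload=0x20=32: acc |= 32<<0 -> acc=32 shift=7
  byte[15]=0xA2 cont=1 payload=0x22=34: acc |= 34<<7 -> acc=4384 shift=14
  byte[16]=0xCF cont=1 payload=0x4F=79: acc |= 79<<14 -> acc=1298720 shift=21
  byte[17]=0x47 cont=0 payload=0x47=71: acc |= 71<<21 -> acc=150196512 shift=28 [end]
Varint 7: bytes[14:18] = A0 A2 CF 47 -> value 150196512 (4 byte(s))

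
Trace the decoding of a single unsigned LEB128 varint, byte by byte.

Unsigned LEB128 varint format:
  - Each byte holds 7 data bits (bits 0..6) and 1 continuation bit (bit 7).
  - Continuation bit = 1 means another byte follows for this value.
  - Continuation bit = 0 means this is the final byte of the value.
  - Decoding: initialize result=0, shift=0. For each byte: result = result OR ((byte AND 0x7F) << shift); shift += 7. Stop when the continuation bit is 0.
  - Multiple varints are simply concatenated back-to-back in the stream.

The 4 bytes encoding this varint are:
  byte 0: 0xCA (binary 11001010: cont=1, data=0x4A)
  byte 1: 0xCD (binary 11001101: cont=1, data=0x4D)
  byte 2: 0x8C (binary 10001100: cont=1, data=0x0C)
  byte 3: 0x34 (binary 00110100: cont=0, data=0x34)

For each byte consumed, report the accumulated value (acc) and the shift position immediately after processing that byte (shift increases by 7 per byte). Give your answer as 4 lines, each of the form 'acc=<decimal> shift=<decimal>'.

Answer: acc=74 shift=7
acc=9930 shift=14
acc=206538 shift=21
acc=109258442 shift=28

Derivation:
byte 0=0xCA: payload=0x4A=74, contrib = 74<<0 = 74; acc -> 74, shift -> 7
byte 1=0xCD: payload=0x4D=77, contrib = 77<<7 = 9856; acc -> 9930, shift -> 14
byte 2=0x8C: payload=0x0C=12, contrib = 12<<14 = 196608; acc -> 206538, shift -> 21
byte 3=0x34: payload=0x34=52, contrib = 52<<21 = 109051904; acc -> 109258442, shift -> 28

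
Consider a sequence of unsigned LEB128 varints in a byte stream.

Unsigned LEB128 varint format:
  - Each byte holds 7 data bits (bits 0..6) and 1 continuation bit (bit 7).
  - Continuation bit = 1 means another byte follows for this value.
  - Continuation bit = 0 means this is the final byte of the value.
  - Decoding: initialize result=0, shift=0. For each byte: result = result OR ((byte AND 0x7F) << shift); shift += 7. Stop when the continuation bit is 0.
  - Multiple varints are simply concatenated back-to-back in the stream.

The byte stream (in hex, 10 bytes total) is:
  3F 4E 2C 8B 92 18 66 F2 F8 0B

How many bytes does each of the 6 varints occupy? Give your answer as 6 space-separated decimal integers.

Answer: 1 1 1 3 1 3

Derivation:
  byte[0]=0x3F cont=0 payload=0x3F=63: acc |= 63<<0 -> acc=63 shift=7 [end]
Varint 1: bytes[0:1] = 3F -> value 63 (1 byte(s))
  byte[1]=0x4E cont=0 payload=0x4E=78: acc |= 78<<0 -> acc=78 shift=7 [end]
Varint 2: bytes[1:2] = 4E -> value 78 (1 byte(s))
  byte[2]=0x2C cont=0 payload=0x2C=44: acc |= 44<<0 -> acc=44 shift=7 [end]
Varint 3: bytes[2:3] = 2C -> value 44 (1 byte(s))
  byte[3]=0x8B cont=1 payload=0x0B=11: acc |= 11<<0 -> acc=11 shift=7
  byte[4]=0x92 cont=1 payload=0x12=18: acc |= 18<<7 -> acc=2315 shift=14
  byte[5]=0x18 cont=0 payload=0x18=24: acc |= 24<<14 -> acc=395531 shift=21 [end]
Varint 4: bytes[3:6] = 8B 92 18 -> value 395531 (3 byte(s))
  byte[6]=0x66 cont=0 payload=0x66=102: acc |= 102<<0 -> acc=102 shift=7 [end]
Varint 5: bytes[6:7] = 66 -> value 102 (1 byte(s))
  byte[7]=0xF2 cont=1 payload=0x72=114: acc |= 114<<0 -> acc=114 shift=7
  byte[8]=0xF8 cont=1 payload=0x78=120: acc |= 120<<7 -> acc=15474 shift=14
  byte[9]=0x0B cont=0 payload=0x0B=11: acc |= 11<<14 -> acc=195698 shift=21 [end]
Varint 6: bytes[7:10] = F2 F8 0B -> value 195698 (3 byte(s))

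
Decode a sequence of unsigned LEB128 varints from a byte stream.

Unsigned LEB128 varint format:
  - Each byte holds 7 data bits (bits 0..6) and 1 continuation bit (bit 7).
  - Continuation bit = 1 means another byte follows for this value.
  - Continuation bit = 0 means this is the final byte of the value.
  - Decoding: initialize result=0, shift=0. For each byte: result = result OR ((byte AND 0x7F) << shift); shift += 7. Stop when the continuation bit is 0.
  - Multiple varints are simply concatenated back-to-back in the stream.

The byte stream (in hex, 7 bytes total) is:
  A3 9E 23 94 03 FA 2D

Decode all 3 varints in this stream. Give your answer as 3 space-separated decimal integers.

Answer: 577315 404 5882

Derivation:
  byte[0]=0xA3 cont=1 payload=0x23=35: acc |= 35<<0 -> acc=35 shift=7
  byte[1]=0x9E cont=1 payload=0x1E=30: acc |= 30<<7 -> acc=3875 shift=14
  byte[2]=0x23 cont=0 payload=0x23=35: acc |= 35<<14 -> acc=577315 shift=21 [end]
Varint 1: bytes[0:3] = A3 9E 23 -> value 577315 (3 byte(s))
  byte[3]=0x94 cont=1 payload=0x14=20: acc |= 20<<0 -> acc=20 shift=7
  byte[4]=0x03 cont=0 payload=0x03=3: acc |= 3<<7 -> acc=404 shift=14 [end]
Varint 2: bytes[3:5] = 94 03 -> value 404 (2 byte(s))
  byte[5]=0xFA cont=1 payload=0x7A=122: acc |= 122<<0 -> acc=122 shift=7
  byte[6]=0x2D cont=0 payload=0x2D=45: acc |= 45<<7 -> acc=5882 shift=14 [end]
Varint 3: bytes[5:7] = FA 2D -> value 5882 (2 byte(s))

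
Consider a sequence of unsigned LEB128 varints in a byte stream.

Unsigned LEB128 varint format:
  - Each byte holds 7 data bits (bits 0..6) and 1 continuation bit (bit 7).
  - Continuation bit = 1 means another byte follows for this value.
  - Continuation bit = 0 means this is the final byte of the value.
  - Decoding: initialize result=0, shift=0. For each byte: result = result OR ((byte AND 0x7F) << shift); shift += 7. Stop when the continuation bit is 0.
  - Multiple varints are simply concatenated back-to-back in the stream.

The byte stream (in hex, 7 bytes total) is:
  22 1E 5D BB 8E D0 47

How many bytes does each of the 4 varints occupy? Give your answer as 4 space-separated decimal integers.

Answer: 1 1 1 4

Derivation:
  byte[0]=0x22 cont=0 payload=0x22=34: acc |= 34<<0 -> acc=34 shift=7 [end]
Varint 1: bytes[0:1] = 22 -> value 34 (1 byte(s))
  byte[1]=0x1E cont=0 payload=0x1E=30: acc |= 30<<0 -> acc=30 shift=7 [end]
Varint 2: bytes[1:2] = 1E -> value 30 (1 byte(s))
  byte[2]=0x5D cont=0 payload=0x5D=93: acc |= 93<<0 -> acc=93 shift=7 [end]
Varint 3: bytes[2:3] = 5D -> value 93 (1 byte(s))
  byte[3]=0xBB cont=1 payload=0x3B=59: acc |= 59<<0 -> acc=59 shift=7
  byte[4]=0x8E cont=1 payload=0x0E=14: acc |= 14<<7 -> acc=1851 shift=14
  byte[5]=0xD0 cont=1 payload=0x50=80: acc |= 80<<14 -> acc=1312571 shift=21
  byte[6]=0x47 cont=0 payload=0x47=71: acc |= 71<<21 -> acc=150210363 shift=28 [end]
Varint 4: bytes[3:7] = BB 8E D0 47 -> value 150210363 (4 byte(s))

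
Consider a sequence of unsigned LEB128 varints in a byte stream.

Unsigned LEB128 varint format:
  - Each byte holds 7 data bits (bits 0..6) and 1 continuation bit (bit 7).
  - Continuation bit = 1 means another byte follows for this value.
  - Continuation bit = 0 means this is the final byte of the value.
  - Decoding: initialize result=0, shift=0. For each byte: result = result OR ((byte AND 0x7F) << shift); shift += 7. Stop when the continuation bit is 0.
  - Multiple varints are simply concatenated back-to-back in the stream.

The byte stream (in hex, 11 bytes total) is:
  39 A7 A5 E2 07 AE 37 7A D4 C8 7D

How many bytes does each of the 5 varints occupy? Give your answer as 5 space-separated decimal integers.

  byte[0]=0x39 cont=0 payload=0x39=57: acc |= 57<<0 -> acc=57 shift=7 [end]
Varint 1: bytes[0:1] = 39 -> value 57 (1 byte(s))
  byte[1]=0xA7 cont=1 payload=0x27=39: acc |= 39<<0 -> acc=39 shift=7
  byte[2]=0xA5 cont=1 payload=0x25=37: acc |= 37<<7 -> acc=4775 shift=14
  byte[3]=0xE2 cont=1 payload=0x62=98: acc |= 98<<14 -> acc=1610407 shift=21
  byte[4]=0x07 cont=0 payload=0x07=7: acc |= 7<<21 -> acc=16290471 shift=28 [end]
Varint 2: bytes[1:5] = A7 A5 E2 07 -> value 16290471 (4 byte(s))
  byte[5]=0xAE cont=1 payload=0x2E=46: acc |= 46<<0 -> acc=46 shift=7
  byte[6]=0x37 cont=0 payload=0x37=55: acc |= 55<<7 -> acc=7086 shift=14 [end]
Varint 3: bytes[5:7] = AE 37 -> value 7086 (2 byte(s))
  byte[7]=0x7A cont=0 payload=0x7A=122: acc |= 122<<0 -> acc=122 shift=7 [end]
Varint 4: bytes[7:8] = 7A -> value 122 (1 byte(s))
  byte[8]=0xD4 cont=1 payload=0x54=84: acc |= 84<<0 -> acc=84 shift=7
  byte[9]=0xC8 cont=1 payload=0x48=72: acc |= 72<<7 -> acc=9300 shift=14
  byte[10]=0x7D cont=0 payload=0x7D=125: acc |= 125<<14 -> acc=2057300 shift=21 [end]
Varint 5: bytes[8:11] = D4 C8 7D -> value 2057300 (3 byte(s))

Answer: 1 4 2 1 3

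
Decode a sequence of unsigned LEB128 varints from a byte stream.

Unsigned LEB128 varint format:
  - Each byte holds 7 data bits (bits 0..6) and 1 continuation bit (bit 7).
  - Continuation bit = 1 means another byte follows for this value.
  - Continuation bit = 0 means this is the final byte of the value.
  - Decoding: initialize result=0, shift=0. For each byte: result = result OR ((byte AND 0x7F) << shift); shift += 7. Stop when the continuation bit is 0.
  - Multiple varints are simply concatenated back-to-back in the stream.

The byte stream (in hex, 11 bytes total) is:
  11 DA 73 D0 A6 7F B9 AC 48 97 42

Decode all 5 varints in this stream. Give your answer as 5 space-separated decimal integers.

  byte[0]=0x11 cont=0 payload=0x11=17: acc |= 17<<0 -> acc=17 shift=7 [end]
Varint 1: bytes[0:1] = 11 -> value 17 (1 byte(s))
  byte[1]=0xDA cont=1 payload=0x5A=90: acc |= 90<<0 -> acc=90 shift=7
  byte[2]=0x73 cont=0 payload=0x73=115: acc |= 115<<7 -> acc=14810 shift=14 [end]
Varint 2: bytes[1:3] = DA 73 -> value 14810 (2 byte(s))
  byte[3]=0xD0 cont=1 payload=0x50=80: acc |= 80<<0 -> acc=80 shift=7
  byte[4]=0xA6 cont=1 payload=0x26=38: acc |= 38<<7 -> acc=4944 shift=14
  byte[5]=0x7F cont=0 payload=0x7F=127: acc |= 127<<14 -> acc=2085712 shift=21 [end]
Varint 3: bytes[3:6] = D0 A6 7F -> value 2085712 (3 byte(s))
  byte[6]=0xB9 cont=1 payload=0x39=57: acc |= 57<<0 -> acc=57 shift=7
  byte[7]=0xAC cont=1 payload=0x2C=44: acc |= 44<<7 -> acc=5689 shift=14
  byte[8]=0x48 cont=0 payload=0x48=72: acc |= 72<<14 -> acc=1185337 shift=21 [end]
Varint 4: bytes[6:9] = B9 AC 48 -> value 1185337 (3 byte(s))
  byte[9]=0x97 cont=1 payload=0x17=23: acc |= 23<<0 -> acc=23 shift=7
  byte[10]=0x42 cont=0 payload=0x42=66: acc |= 66<<7 -> acc=8471 shift=14 [end]
Varint 5: bytes[9:11] = 97 42 -> value 8471 (2 byte(s))

Answer: 17 14810 2085712 1185337 8471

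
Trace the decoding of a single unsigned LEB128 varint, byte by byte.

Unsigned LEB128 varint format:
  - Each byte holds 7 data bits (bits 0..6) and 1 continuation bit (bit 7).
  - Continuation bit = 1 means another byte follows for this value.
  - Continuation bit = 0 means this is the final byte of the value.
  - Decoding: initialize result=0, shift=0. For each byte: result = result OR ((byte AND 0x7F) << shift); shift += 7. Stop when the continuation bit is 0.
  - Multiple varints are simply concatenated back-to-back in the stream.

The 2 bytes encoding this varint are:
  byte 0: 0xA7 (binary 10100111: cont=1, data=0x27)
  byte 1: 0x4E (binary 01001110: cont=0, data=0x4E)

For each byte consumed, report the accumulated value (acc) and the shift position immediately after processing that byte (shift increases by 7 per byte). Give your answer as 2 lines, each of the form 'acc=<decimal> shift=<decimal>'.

Answer: acc=39 shift=7
acc=10023 shift=14

Derivation:
byte 0=0xA7: payload=0x27=39, contrib = 39<<0 = 39; acc -> 39, shift -> 7
byte 1=0x4E: payload=0x4E=78, contrib = 78<<7 = 9984; acc -> 10023, shift -> 14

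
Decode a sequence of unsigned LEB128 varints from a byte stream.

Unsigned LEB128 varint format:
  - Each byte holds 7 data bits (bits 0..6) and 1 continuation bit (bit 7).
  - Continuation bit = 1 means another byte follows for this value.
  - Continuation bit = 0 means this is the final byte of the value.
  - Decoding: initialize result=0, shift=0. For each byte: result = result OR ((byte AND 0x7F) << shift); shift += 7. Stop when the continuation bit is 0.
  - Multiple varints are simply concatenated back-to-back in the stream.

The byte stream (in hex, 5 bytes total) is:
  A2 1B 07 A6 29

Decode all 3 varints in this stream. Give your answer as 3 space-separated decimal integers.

  byte[0]=0xA2 cont=1 payload=0x22=34: acc |= 34<<0 -> acc=34 shift=7
  byte[1]=0x1B cont=0 payload=0x1B=27: acc |= 27<<7 -> acc=3490 shift=14 [end]
Varint 1: bytes[0:2] = A2 1B -> value 3490 (2 byte(s))
  byte[2]=0x07 cont=0 payload=0x07=7: acc |= 7<<0 -> acc=7 shift=7 [end]
Varint 2: bytes[2:3] = 07 -> value 7 (1 byte(s))
  byte[3]=0xA6 cont=1 payload=0x26=38: acc |= 38<<0 -> acc=38 shift=7
  byte[4]=0x29 cont=0 payload=0x29=41: acc |= 41<<7 -> acc=5286 shift=14 [end]
Varint 3: bytes[3:5] = A6 29 -> value 5286 (2 byte(s))

Answer: 3490 7 5286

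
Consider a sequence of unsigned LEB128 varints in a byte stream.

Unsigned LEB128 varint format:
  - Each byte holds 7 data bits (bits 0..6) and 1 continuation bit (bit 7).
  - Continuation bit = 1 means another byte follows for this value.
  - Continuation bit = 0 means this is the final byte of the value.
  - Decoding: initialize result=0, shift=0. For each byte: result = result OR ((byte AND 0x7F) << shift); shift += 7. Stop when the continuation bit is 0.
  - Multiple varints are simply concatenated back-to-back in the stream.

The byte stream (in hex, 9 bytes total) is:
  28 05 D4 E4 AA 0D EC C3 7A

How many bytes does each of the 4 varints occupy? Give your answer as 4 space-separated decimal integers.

  byte[0]=0x28 cont=0 payload=0x28=40: acc |= 40<<0 -> acc=40 shift=7 [end]
Varint 1: bytes[0:1] = 28 -> value 40 (1 byte(s))
  byte[1]=0x05 cont=0 payload=0x05=5: acc |= 5<<0 -> acc=5 shift=7 [end]
Varint 2: bytes[1:2] = 05 -> value 5 (1 byte(s))
  byte[2]=0xD4 cont=1 payload=0x54=84: acc |= 84<<0 -> acc=84 shift=7
  byte[3]=0xE4 cont=1 payload=0x64=100: acc |= 100<<7 -> acc=12884 shift=14
  byte[4]=0xAA cont=1 payload=0x2A=42: acc |= 42<<14 -> acc=701012 shift=21
  byte[5]=0x0D cont=0 payload=0x0D=13: acc |= 13<<21 -> acc=27963988 shift=28 [end]
Varint 3: bytes[2:6] = D4 E4 AA 0D -> value 27963988 (4 byte(s))
  byte[6]=0xEC cont=1 payload=0x6C=108: acc |= 108<<0 -> acc=108 shift=7
  byte[7]=0xC3 cont=1 payload=0x43=67: acc |= 67<<7 -> acc=8684 shift=14
  byte[8]=0x7A cont=0 payload=0x7A=122: acc |= 122<<14 -> acc=2007532 shift=21 [end]
Varint 4: bytes[6:9] = EC C3 7A -> value 2007532 (3 byte(s))

Answer: 1 1 4 3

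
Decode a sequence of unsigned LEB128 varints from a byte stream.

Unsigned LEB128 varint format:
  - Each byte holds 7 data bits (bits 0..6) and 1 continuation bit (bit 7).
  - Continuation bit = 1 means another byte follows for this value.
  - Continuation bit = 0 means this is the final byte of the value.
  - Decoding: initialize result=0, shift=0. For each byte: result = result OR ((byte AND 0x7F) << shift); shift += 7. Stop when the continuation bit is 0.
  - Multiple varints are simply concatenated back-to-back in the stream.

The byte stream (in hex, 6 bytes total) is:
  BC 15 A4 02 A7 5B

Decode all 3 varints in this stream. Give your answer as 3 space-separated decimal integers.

Answer: 2748 292 11687

Derivation:
  byte[0]=0xBC cont=1 payload=0x3C=60: acc |= 60<<0 -> acc=60 shift=7
  byte[1]=0x15 cont=0 payload=0x15=21: acc |= 21<<7 -> acc=2748 shift=14 [end]
Varint 1: bytes[0:2] = BC 15 -> value 2748 (2 byte(s))
  byte[2]=0xA4 cont=1 payload=0x24=36: acc |= 36<<0 -> acc=36 shift=7
  byte[3]=0x02 cont=0 payload=0x02=2: acc |= 2<<7 -> acc=292 shift=14 [end]
Varint 2: bytes[2:4] = A4 02 -> value 292 (2 byte(s))
  byte[4]=0xA7 cont=1 payload=0x27=39: acc |= 39<<0 -> acc=39 shift=7
  byte[5]=0x5B cont=0 payload=0x5B=91: acc |= 91<<7 -> acc=11687 shift=14 [end]
Varint 3: bytes[4:6] = A7 5B -> value 11687 (2 byte(s))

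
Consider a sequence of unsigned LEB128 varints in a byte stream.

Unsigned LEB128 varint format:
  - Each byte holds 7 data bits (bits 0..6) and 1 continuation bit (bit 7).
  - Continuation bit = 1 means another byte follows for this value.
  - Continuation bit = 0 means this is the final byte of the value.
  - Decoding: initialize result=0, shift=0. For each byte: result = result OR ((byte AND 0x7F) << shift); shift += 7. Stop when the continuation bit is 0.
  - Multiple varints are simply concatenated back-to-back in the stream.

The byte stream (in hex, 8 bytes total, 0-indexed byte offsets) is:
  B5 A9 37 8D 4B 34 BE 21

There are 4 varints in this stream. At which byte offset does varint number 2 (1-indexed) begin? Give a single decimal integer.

  byte[0]=0xB5 cont=1 payload=0x35=53: acc |= 53<<0 -> acc=53 shift=7
  byte[1]=0xA9 cont=1 payload=0x29=41: acc |= 41<<7 -> acc=5301 shift=14
  byte[2]=0x37 cont=0 payload=0x37=55: acc |= 55<<14 -> acc=906421 shift=21 [end]
Varint 1: bytes[0:3] = B5 A9 37 -> value 906421 (3 byte(s))
  byte[3]=0x8D cont=1 payload=0x0D=13: acc |= 13<<0 -> acc=13 shift=7
  byte[4]=0x4B cont=0 payload=0x4B=75: acc |= 75<<7 -> acc=9613 shift=14 [end]
Varint 2: bytes[3:5] = 8D 4B -> value 9613 (2 byte(s))
  byte[5]=0x34 cont=0 payload=0x34=52: acc |= 52<<0 -> acc=52 shift=7 [end]
Varint 3: bytes[5:6] = 34 -> value 52 (1 byte(s))
  byte[6]=0xBE cont=1 payload=0x3E=62: acc |= 62<<0 -> acc=62 shift=7
  byte[7]=0x21 cont=0 payload=0x21=33: acc |= 33<<7 -> acc=4286 shift=14 [end]
Varint 4: bytes[6:8] = BE 21 -> value 4286 (2 byte(s))

Answer: 3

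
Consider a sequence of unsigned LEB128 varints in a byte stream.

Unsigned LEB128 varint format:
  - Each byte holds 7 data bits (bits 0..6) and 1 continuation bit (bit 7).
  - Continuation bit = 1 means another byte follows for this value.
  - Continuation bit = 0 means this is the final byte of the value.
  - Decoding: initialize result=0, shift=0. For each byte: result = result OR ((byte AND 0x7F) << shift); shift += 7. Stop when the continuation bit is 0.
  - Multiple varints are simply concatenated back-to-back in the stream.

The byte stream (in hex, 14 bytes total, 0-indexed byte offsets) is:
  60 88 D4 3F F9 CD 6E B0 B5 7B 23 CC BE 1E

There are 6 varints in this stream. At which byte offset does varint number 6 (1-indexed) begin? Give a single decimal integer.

  byte[0]=0x60 cont=0 payload=0x60=96: acc |= 96<<0 -> acc=96 shift=7 [end]
Varint 1: bytes[0:1] = 60 -> value 96 (1 byte(s))
  byte[1]=0x88 cont=1 payload=0x08=8: acc |= 8<<0 -> acc=8 shift=7
  byte[2]=0xD4 cont=1 payload=0x54=84: acc |= 84<<7 -> acc=10760 shift=14
  byte[3]=0x3F cont=0 payload=0x3F=63: acc |= 63<<14 -> acc=1042952 shift=21 [end]
Varint 2: bytes[1:4] = 88 D4 3F -> value 1042952 (3 byte(s))
  byte[4]=0xF9 cont=1 payload=0x79=121: acc |= 121<<0 -> acc=121 shift=7
  byte[5]=0xCD cont=1 payload=0x4D=77: acc |= 77<<7 -> acc=9977 shift=14
  byte[6]=0x6E cont=0 payload=0x6E=110: acc |= 110<<14 -> acc=1812217 shift=21 [end]
Varint 3: bytes[4:7] = F9 CD 6E -> value 1812217 (3 byte(s))
  byte[7]=0xB0 cont=1 payload=0x30=48: acc |= 48<<0 -> acc=48 shift=7
  byte[8]=0xB5 cont=1 payload=0x35=53: acc |= 53<<7 -> acc=6832 shift=14
  byte[9]=0x7B cont=0 payload=0x7B=123: acc |= 123<<14 -> acc=2022064 shift=21 [end]
Varint 4: bytes[7:10] = B0 B5 7B -> value 2022064 (3 byte(s))
  byte[10]=0x23 cont=0 payload=0x23=35: acc |= 35<<0 -> acc=35 shift=7 [end]
Varint 5: bytes[10:11] = 23 -> value 35 (1 byte(s))
  byte[11]=0xCC cont=1 payload=0x4C=76: acc |= 76<<0 -> acc=76 shift=7
  byte[12]=0xBE cont=1 payload=0x3E=62: acc |= 62<<7 -> acc=8012 shift=14
  byte[13]=0x1E cont=0 payload=0x1E=30: acc |= 30<<14 -> acc=499532 shift=21 [end]
Varint 6: bytes[11:14] = CC BE 1E -> value 499532 (3 byte(s))

Answer: 11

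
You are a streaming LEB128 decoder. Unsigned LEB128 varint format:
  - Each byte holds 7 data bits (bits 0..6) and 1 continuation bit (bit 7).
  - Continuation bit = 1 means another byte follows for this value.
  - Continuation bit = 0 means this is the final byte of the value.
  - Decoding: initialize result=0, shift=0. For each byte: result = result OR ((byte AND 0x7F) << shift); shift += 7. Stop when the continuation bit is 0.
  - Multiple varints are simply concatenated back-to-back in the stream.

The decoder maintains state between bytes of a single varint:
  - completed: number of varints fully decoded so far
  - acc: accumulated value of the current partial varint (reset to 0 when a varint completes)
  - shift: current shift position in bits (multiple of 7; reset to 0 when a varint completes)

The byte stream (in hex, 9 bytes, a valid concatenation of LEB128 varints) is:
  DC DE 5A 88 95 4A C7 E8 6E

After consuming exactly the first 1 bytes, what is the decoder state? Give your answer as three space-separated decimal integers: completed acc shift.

Answer: 0 92 7

Derivation:
byte[0]=0xDC cont=1 payload=0x5C: acc |= 92<<0 -> completed=0 acc=92 shift=7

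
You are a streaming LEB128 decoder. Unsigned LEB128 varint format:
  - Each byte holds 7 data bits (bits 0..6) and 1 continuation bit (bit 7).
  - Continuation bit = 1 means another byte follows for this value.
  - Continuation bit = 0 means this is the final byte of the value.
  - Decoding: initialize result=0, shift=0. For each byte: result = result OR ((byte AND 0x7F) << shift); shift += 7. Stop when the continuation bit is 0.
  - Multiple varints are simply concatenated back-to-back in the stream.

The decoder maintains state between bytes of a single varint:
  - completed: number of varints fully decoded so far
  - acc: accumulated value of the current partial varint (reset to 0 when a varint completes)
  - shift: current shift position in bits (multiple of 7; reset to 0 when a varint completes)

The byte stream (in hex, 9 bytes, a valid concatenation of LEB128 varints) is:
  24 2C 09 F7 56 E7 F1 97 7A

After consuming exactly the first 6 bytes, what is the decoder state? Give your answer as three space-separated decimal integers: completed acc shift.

byte[0]=0x24 cont=0 payload=0x24: varint #1 complete (value=36); reset -> completed=1 acc=0 shift=0
byte[1]=0x2C cont=0 payload=0x2C: varint #2 complete (value=44); reset -> completed=2 acc=0 shift=0
byte[2]=0x09 cont=0 payload=0x09: varint #3 complete (value=9); reset -> completed=3 acc=0 shift=0
byte[3]=0xF7 cont=1 payload=0x77: acc |= 119<<0 -> completed=3 acc=119 shift=7
byte[4]=0x56 cont=0 payload=0x56: varint #4 complete (value=11127); reset -> completed=4 acc=0 shift=0
byte[5]=0xE7 cont=1 payload=0x67: acc |= 103<<0 -> completed=4 acc=103 shift=7

Answer: 4 103 7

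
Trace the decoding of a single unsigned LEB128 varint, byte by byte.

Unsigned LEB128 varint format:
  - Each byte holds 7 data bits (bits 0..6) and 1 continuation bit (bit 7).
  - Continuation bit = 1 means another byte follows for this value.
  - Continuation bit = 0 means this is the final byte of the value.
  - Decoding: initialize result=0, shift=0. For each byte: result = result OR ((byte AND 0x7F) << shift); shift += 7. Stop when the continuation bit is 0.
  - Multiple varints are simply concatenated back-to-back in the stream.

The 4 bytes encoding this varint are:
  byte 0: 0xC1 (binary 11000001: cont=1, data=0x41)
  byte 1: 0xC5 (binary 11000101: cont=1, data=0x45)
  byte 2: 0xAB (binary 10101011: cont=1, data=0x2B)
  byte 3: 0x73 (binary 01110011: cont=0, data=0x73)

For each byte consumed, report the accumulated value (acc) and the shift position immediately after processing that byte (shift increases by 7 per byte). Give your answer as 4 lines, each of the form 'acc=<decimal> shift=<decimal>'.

Answer: acc=65 shift=7
acc=8897 shift=14
acc=713409 shift=21
acc=241885889 shift=28

Derivation:
byte 0=0xC1: payload=0x41=65, contrib = 65<<0 = 65; acc -> 65, shift -> 7
byte 1=0xC5: payload=0x45=69, contrib = 69<<7 = 8832; acc -> 8897, shift -> 14
byte 2=0xAB: payload=0x2B=43, contrib = 43<<14 = 704512; acc -> 713409, shift -> 21
byte 3=0x73: payload=0x73=115, contrib = 115<<21 = 241172480; acc -> 241885889, shift -> 28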